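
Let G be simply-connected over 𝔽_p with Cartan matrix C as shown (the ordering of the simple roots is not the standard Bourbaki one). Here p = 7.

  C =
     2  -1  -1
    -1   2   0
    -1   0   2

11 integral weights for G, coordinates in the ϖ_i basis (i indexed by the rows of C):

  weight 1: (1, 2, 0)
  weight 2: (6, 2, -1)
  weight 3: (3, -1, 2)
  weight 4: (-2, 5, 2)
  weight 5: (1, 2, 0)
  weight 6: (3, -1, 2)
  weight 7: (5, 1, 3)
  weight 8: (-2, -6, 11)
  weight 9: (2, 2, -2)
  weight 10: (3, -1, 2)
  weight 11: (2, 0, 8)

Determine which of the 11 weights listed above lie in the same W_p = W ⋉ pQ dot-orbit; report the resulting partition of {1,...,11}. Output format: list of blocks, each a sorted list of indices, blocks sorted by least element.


Cartan matrix: type A_3 (|W|=24); un-permuting the 3 rows.

W_7-reps of the 11 weights in Ā_7 (same 3-coord order as C):

    [1] (2, 3, 1)
    [2] (4, 0, 3)
    [3] (4, 0, 3)
    [4] (1, 4, 1)
    [5] (2, 3, 1)
    [6] (4, 0, 3)
    [7] (2, 3, 1)
    [8] (1, 4, 1)
    [9] (2, 3, 1)
    [10] (4, 0, 3)
    [11] (2, 3, 1)

3 distinct reps among the 11 weights ⇒ 3 W_7-linkage classes:

[[1, 5, 7, 9, 11], [2, 3, 6, 10], [4, 8]]


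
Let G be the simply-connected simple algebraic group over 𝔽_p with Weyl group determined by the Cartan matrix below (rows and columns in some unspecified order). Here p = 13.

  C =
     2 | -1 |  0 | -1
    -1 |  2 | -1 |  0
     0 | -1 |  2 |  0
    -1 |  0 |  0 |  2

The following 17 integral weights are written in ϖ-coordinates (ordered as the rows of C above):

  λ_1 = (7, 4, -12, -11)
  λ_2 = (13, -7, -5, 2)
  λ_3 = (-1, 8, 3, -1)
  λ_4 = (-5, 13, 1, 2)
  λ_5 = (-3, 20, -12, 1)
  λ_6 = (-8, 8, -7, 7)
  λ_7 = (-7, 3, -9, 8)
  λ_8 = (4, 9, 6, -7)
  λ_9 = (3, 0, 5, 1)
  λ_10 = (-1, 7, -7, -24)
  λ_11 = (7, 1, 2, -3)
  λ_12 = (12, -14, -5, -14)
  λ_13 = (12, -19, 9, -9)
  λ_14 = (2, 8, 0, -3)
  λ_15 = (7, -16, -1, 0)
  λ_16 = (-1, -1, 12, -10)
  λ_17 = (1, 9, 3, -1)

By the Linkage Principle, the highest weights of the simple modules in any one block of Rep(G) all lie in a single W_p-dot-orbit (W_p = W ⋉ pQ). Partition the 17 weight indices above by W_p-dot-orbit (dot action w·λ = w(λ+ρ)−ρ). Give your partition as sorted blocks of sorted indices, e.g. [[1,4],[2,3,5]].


Dynkin diagram of C (from the 6 off-diagonal −1 entries): A_4.

W_13-reps of the 17 weights in Ā_13 (same 4-coord order as C):

    [1] (6, 2, 3, 2)
    [2] (3, 4, 2, 1)
    [3] (0, 9, 4, 0)
    [4] (1, 9, 1, 2)
    [5] (6, 2, 3, 2)
    [6] (3, 4, 2, 1)
    [7] (3, 4, 2, 1)
    [8] (3, 4, 2, 1)
    [9] (4, 1, 6, 2)
    [10] (6, 2, 3, 2)
    [11] (6, 2, 3, 2)
    [12] (0, 9, 4, 0)
    [13] (5, 3, 0, 0)
    [14] (1, 9, 1, 2)
    [15] (4, 1, 6, 2)
    [16] (0, 9, 4, 0)
    [17] (1, 9, 1, 2)

Linkage partition of the 17 weights (6 classes, p=13):

[[1, 5, 10, 11], [2, 6, 7, 8], [3, 12, 16], [4, 14, 17], [9, 15], [13]]


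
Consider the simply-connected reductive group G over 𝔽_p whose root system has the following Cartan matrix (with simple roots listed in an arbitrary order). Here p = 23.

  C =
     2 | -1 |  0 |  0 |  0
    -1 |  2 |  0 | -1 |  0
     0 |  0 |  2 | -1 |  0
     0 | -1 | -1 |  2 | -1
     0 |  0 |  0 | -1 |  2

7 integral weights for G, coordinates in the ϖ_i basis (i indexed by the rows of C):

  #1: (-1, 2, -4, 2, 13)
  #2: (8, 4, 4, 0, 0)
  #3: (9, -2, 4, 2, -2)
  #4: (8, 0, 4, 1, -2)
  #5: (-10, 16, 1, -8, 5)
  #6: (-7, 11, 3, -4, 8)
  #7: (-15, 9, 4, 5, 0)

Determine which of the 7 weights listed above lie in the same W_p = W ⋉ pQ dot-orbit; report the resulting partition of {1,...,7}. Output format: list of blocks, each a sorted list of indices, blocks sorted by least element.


Cartan matrix: type D_5 (|W|=1920); un-permuting the 5 rows.

Each λ_j+ρ reduced to Ā_23; 5-tuples below use C's row order:

  [1] (0, 3, 3, 0, 14)
  [2] (9, 1, 5, 1, 1)
  [3] (9, 1, 5, 1, 1)
  [4] (9, 1, 5, 1, 1)
  [5] (9, 1, 5, 1, 1)
  [6] (6, 1, 1, 3, 6)
  [7] (9, 1, 5, 1, 1)

Linkage partition of the 7 weights (3 classes, p=23):

[[1], [2, 3, 4, 5, 7], [6]]


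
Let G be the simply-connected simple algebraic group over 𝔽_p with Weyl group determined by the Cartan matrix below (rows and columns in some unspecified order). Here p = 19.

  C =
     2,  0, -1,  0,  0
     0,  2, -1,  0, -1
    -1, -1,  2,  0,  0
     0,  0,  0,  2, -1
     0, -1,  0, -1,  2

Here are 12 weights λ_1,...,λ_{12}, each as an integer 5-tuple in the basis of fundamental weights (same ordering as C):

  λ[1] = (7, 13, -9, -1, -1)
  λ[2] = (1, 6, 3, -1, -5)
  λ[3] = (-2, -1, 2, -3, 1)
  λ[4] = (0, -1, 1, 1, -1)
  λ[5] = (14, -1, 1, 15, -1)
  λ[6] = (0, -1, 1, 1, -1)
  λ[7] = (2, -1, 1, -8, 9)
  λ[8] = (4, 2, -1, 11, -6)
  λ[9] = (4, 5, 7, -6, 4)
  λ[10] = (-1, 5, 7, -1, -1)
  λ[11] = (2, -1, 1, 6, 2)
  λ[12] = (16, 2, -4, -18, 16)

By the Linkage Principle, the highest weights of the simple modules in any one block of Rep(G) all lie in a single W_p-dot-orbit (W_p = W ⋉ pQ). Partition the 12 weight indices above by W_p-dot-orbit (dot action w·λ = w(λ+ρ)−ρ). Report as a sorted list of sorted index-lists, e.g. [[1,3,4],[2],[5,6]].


Cartan matrix: type A_5 (|W|=720); un-permuting the 5 rows.

λ_j+ρ reflected into Ā_19 (⟨·,θ^∨⟩≤19); 5-tuples as given:

    [1] (0, 6, 8, 0, 0)
    [2] (2, 3, 4, 4, 0)
    [3] (1, 0, 2, 2, 0)
    [4] (1, 0, 2, 2, 0)
    [5] (1, 0, 2, 2, 0)
    [6] (1, 0, 2, 2, 0)
    [7] (3, 0, 2, 7, 3)
    [8] (3, 0, 2, 7, 3)
    [9] (0, 6, 8, 0, 0)
    [10] (0, 6, 8, 0, 0)
    [11] (3, 0, 2, 7, 3)
    [12] (1, 0, 2, 2, 0)

Grouping the 12 weights by Ā_19-representative: 4 linkage classes.

[[1, 9, 10], [2], [3, 4, 5, 6, 12], [7, 8, 11]]


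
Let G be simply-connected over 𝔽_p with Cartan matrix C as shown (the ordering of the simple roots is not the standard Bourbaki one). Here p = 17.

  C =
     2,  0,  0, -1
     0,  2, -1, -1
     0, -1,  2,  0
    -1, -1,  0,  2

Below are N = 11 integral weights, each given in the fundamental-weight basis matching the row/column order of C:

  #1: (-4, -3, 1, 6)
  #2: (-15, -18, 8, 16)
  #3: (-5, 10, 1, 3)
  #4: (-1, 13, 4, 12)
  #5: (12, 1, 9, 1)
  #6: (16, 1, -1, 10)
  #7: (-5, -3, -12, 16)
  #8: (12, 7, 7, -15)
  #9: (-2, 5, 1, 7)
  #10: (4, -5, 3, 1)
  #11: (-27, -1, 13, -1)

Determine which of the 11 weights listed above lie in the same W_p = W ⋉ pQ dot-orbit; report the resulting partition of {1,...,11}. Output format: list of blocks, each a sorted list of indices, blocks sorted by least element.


Root system A_4: the 4×4 matrix C matches after relabeling.

Alcove-folded reps (p=17, 11 weights, presented ϖ-order):

  1: (3, 2, 0, 2);  2: (0, 5, 3, 9);  3: (4, 11, 2, 0);  4: (3, 2, 0, 2);  5: (3, 2, 0, 2);  6: (4, 11, 2, 0);  7: (4, 11, 2, 0);  8: (1, 6, 2, 7);  9: (1, 6, 2, 7);  10: (3, 2, 0, 2);  11: (0, 5, 3, 9)

These 11 weights hit 4 W_17-dot-orbits; sizes (4, 2, 3, 2):

[[1, 4, 5, 10], [2, 11], [3, 6, 7], [8, 9]]


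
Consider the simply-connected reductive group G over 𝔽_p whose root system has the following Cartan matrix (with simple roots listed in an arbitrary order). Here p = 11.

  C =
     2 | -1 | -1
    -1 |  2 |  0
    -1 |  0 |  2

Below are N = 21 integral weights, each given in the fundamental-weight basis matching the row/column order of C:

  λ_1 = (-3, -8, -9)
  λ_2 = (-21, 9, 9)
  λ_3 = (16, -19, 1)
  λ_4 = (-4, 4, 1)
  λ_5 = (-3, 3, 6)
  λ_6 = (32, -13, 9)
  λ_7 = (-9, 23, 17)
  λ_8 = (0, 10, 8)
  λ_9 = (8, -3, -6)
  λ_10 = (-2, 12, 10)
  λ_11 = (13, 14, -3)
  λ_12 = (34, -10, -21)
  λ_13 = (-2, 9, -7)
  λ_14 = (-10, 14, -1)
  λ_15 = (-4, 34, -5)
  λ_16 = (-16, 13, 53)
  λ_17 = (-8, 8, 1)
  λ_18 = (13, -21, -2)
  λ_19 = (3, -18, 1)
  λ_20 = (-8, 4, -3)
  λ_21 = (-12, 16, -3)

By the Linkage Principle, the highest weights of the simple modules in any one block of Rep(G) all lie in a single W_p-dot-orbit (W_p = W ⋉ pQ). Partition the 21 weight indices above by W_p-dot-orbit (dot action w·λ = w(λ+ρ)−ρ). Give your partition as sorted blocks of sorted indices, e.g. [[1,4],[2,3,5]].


Type A_3, rank 3, |W|=24; reorder rows/cols to standard.

λ_j+ρ reflected into Ā_11 (⟨·,θ^∨⟩≤11); 3-tuples as given:

    1: (2, 2, 1)
    2: (0, 1, 1)
    3: (6, 3, 1)
    4: (2, 2, 1)
    5: (2, 2, 5)
    6: (0, 1, 1)
    7: (6, 3, 1)
    8: (0, 1, 1)
    9: (2, 2, 5)
    10: (0, 1, 1)
    11: (2, 1, 4)
    12: (2, 2, 5)
    13: (6, 3, 1)
    14: (0, 2, 5)
    15: (2, 1, 4)
    16: (6, 3, 1)
    17: (2, 2, 5)
    18: (2, 2, 1)
    19: (0, 2, 5)
    20: (2, 2, 5)
    21: (0, 2, 5)

Grouping the 21 weights by Ā_11-representative: 6 linkage classes.

[[1, 4, 18], [2, 6, 8, 10], [3, 7, 13, 16], [5, 9, 12, 17, 20], [11, 15], [14, 19, 21]]


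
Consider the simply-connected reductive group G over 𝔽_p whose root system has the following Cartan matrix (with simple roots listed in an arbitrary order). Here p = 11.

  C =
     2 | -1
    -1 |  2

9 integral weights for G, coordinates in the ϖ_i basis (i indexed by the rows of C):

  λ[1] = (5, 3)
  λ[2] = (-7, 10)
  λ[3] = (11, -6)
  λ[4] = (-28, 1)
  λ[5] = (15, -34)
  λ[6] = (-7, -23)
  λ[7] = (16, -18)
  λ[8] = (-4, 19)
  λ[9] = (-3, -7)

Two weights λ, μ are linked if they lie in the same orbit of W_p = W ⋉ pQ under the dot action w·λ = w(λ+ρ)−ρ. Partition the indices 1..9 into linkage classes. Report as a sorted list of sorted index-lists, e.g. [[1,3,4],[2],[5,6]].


A_2 Cartan matrix, 2 simple roots permuted; ρ=(1,1).

λ_j+ρ reflected into Ā_11 (⟨·,θ^∨⟩≤11); 2-tuples as given:

  [1] (6, 4);  [2] (6, 5);  [3] (6, 4);  [4] (6, 2);  [5] (6, 5);  [6] (6, 5);  [7] (6, 5);  [8] (6, 2);  [9] (6, 2)

These 9 weights hit 3 W_11-dot-orbits; sizes (2, 4, 3):

[[1, 3], [2, 5, 6, 7], [4, 8, 9]]


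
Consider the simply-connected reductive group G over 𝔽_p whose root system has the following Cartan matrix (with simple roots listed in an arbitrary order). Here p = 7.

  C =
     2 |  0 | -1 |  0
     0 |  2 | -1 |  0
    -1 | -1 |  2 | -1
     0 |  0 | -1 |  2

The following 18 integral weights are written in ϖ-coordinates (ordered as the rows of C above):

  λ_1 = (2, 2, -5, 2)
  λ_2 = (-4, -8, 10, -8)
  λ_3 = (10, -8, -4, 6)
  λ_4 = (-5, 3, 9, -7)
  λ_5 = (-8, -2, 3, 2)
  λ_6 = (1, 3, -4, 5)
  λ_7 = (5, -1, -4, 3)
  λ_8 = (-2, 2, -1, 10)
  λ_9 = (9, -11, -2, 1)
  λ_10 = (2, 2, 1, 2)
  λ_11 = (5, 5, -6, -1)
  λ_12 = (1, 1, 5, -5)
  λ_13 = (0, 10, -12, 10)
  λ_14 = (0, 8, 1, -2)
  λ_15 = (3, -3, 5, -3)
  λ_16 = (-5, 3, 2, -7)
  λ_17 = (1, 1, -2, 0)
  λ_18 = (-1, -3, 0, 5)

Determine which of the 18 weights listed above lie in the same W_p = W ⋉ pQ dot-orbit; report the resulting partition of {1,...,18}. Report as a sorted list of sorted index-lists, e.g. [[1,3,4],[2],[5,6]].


Type D_4, rank 4, |W|=192; reorder rows/cols to standard.

W_7-reps of the 18 weights in Ā_7 (same 4-coord order as C):

  [1] (1, 1, 1, 1)
  [2] (2, 0, 1, 0)
  [3] (2, 0, 1, 0)
  [4] (3, 3, 0, 1)
  [5] (3, 3, 0, 1)
  [6] (1, 1, 0, 3)
  [7] (3, 3, 0, 1)
  [8] (2, 0, 1, 0)
  [9] (1, 1, 0, 3)
  [10] (1, 1, 1, 1)
  [11] (1, 1, 0, 5)
  [12] (1, 1, 1, 1)
  [13] (2, 0, 1, 0)
  [14] (1, 1, 1, 1)
  [15] (1, 1, 1, 1)
  [16] (3, 3, 0, 1)
  [17] (1, 1, 1, 0)
  [18] (1, 1, 0, 5)

These 18 weights hit 6 W_7-dot-orbits; sizes (5, 4, 4, 2, 2, 1):

[[1, 10, 12, 14, 15], [2, 3, 8, 13], [4, 5, 7, 16], [6, 9], [11, 18], [17]]


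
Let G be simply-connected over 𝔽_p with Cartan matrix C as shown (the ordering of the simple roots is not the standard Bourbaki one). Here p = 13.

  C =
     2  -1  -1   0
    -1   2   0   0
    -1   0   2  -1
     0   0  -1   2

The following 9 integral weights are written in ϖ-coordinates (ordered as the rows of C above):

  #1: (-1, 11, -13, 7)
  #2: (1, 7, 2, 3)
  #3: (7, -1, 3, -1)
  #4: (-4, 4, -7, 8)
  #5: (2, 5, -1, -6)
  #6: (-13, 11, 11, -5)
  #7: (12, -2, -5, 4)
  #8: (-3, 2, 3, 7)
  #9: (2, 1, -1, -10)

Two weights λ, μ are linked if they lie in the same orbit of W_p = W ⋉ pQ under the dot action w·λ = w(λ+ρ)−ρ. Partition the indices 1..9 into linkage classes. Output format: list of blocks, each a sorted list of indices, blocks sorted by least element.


Dynkin diagram of C (from the 6 off-diagonal −1 entries): A_4.

W_13-reps of the 9 weights in Ā_13 (same 4-coord order as C):

  λ_1 → (8, 0, 4, 0)
  λ_2 → (2, 4, 3, 0)
  λ_3 → (8, 0, 4, 0)
  λ_4 → (2, 4, 3, 0)
  λ_5 → (2, 4, 3, 0)
  λ_6 → (8, 0, 4, 0)
  λ_7 → (8, 0, 4, 0)
  λ_8 → (2, 1, 2, 8)
  λ_9 → (2, 4, 3, 0)

Linkage partition of the 9 weights (3 classes, p=13):

[[1, 3, 6, 7], [2, 4, 5, 9], [8]]


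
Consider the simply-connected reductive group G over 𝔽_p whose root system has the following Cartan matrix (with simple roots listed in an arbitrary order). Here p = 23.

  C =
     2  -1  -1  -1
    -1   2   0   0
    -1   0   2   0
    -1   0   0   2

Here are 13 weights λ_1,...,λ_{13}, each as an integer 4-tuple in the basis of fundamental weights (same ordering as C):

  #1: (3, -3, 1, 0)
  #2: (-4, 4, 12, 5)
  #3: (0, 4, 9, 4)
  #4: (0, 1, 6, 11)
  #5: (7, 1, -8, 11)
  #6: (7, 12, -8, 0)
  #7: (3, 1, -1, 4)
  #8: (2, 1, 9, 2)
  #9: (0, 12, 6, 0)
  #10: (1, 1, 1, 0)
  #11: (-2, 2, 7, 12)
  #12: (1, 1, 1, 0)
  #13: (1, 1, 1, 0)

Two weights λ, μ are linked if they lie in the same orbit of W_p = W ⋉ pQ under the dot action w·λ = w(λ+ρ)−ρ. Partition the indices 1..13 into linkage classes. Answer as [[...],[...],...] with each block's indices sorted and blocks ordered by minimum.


Cartan matrix: type D_4 (|W|=192); un-permuting the 4 rows.

Alcove-folded reps (p=23, 13 weights, presented ϖ-order):

  λ_1 → (2, 2, 2, 1) · λ_2 → (3, 2, 10, 3) · λ_3 → (1, 5, 10, 5) · λ_4 → (1, 2, 7, 12) · λ_5 → (1, 2, 7, 12) · λ_6 → (1, 13, 7, 1) · λ_7 → (4, 2, 0, 5) · λ_8 → (3, 2, 10, 3) · λ_9 → (1, 13, 7, 1) · λ_10 → (2, 2, 2, 1) · λ_11 → (1, 2, 7, 12) · λ_12 → (2, 2, 2, 1) · λ_13 → (2, 2, 2, 1)

Linkage partition of the 13 weights (6 classes, p=23):

[[1, 10, 12, 13], [2, 8], [3], [4, 5, 11], [6, 9], [7]]


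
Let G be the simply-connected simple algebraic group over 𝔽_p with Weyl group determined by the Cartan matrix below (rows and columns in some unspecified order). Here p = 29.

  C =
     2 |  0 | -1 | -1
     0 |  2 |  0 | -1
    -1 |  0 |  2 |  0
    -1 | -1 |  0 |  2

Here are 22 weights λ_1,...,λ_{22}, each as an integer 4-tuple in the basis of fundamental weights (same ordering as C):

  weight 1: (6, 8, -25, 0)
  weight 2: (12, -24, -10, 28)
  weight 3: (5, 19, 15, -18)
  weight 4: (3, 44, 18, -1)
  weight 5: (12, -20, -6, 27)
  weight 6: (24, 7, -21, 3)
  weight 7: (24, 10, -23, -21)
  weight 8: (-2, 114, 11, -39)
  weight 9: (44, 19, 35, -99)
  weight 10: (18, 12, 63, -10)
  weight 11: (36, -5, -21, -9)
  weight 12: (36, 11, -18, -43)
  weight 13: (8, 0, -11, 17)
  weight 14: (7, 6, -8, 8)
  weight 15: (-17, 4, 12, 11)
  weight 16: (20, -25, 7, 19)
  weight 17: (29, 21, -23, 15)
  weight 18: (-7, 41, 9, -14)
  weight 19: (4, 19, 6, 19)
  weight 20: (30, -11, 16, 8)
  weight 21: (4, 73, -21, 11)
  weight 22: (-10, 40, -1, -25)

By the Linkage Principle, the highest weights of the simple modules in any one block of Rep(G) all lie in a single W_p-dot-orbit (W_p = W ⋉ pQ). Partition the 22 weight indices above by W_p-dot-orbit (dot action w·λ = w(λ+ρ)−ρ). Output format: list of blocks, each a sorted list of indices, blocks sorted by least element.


A_4 Cartan matrix, 4 simple roots permuted; ρ=(1,1,1,1).

λ_j+ρ reflected into Ā_29 (⟨·,θ^∨⟩≤29); 4-tuples as given:

  [1] (1, 7, 7, 9);  [2] (0, 10, 4, 6);  [3] (11, 3, 5, 6);  [4] (0, 10, 4, 6);  [5] (1, 7, 7, 9);  [6] (5, 0, 12, 4);  [7] (11, 3, 5, 6);  [8] (1, 1, 9, 17);  [9] (11, 3, 5, 6);  [10] (0, 10, 4, 6);  [11] (5, 0, 12, 4);  [12] (1, 7, 7, 9);  [13] (1, 1, 9, 17);  [14] (1, 7, 7, 9);  [15] (9, 1, 3, 4);  [16] (5, 0, 12, 4);  [17] (1, 7, 7, 9);  [18] (0, 10, 4, 6);  [19] (11, 3, 5, 6);  [20] (1, 1, 9, 17);  [21] (9, 1, 3, 4);  [22] (5, 0, 12, 4)

These 22 weights hit 6 W_29-dot-orbits; sizes (5, 4, 4, 4, 3, 2):

[[1, 5, 12, 14, 17], [2, 4, 10, 18], [3, 7, 9, 19], [6, 11, 16, 22], [8, 13, 20], [15, 21]]


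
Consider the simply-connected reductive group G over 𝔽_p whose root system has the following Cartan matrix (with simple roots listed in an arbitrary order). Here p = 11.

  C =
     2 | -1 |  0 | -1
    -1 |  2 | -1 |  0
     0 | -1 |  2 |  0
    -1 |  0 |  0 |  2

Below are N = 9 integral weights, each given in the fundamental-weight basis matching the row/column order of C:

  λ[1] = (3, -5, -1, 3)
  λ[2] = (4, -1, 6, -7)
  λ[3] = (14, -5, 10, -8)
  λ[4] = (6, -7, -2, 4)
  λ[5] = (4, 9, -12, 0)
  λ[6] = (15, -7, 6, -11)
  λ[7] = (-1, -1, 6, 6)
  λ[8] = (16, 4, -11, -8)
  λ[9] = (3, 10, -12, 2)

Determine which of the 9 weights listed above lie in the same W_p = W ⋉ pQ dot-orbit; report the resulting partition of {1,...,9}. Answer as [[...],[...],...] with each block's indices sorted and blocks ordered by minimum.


C ↔ A_4 under row/col permutation; |W(A_4)| = 120.

Ā_11 reps of the 9 weights (A_4, coords as presented):

  1: (0, 0, 4, 4) · 2: (0, 1, 5, 4) · 3: (0, 0, 4, 4) · 4: (0, 1, 5, 4) · 5: (0, 1, 5, 4) · 6: (0, 1, 5, 4) · 7: (0, 0, 4, 4) · 8: (0, 1, 5, 4) · 9: (0, 0, 4, 4)

These 9 weights hit 2 W_11-dot-orbits; sizes (4, 5):

[[1, 3, 7, 9], [2, 4, 5, 6, 8]]


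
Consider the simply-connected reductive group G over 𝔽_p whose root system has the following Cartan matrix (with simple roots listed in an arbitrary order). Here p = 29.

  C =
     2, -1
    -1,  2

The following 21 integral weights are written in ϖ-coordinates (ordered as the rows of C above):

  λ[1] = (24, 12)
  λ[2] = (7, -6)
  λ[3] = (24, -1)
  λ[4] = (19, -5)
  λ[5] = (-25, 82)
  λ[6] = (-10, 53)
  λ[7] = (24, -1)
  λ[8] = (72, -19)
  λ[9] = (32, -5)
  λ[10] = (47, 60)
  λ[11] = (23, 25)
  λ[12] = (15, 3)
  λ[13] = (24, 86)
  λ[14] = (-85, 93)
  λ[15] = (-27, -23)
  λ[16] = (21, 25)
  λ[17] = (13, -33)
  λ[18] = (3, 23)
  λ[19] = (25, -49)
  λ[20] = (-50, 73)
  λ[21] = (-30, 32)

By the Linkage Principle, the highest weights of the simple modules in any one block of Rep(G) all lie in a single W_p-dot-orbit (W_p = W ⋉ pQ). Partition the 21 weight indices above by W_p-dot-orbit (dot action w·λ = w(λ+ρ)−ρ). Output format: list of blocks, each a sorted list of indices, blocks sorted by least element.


C ↔ A_2 under row/col permutation; |W(A_2)| = 6.

W_29-reps of the 21 weights in Ā_29 (same 2-coord order as C):

  λ_1+ρ ↦ (16, 4) · λ_2+ρ ↦ (3, 5) · λ_3+ρ ↦ (25, 0) · λ_4+ρ ↦ (16, 4) · λ_5+ρ ↦ (4, 24) · λ_6+ρ ↦ (16, 4) · λ_7+ρ ↦ (25, 0) · λ_8+ρ ↦ (15, 11) · λ_9+ρ ↦ (25, 0) · λ_10+ρ ↦ (3, 7) · λ_11+ρ ↦ (3, 5) · λ_12+ρ ↦ (16, 4) · λ_13+ρ ↦ (25, 0) · λ_14+ρ ↦ (3, 7) · λ_15+ρ ↦ (3, 7) · λ_16+ρ ↦ (3, 7) · λ_17+ρ ↦ (15, 11) · λ_18+ρ ↦ (4, 24) · λ_19+ρ ↦ (3, 7) · λ_20+ρ ↦ (16, 4) · λ_21+ρ ↦ (25, 0)

Partition of {1..21} into 6 W_29-dot-orbits:

[[1, 4, 6, 12, 20], [2, 11], [3, 7, 9, 13, 21], [5, 18], [8, 17], [10, 14, 15, 16, 19]]


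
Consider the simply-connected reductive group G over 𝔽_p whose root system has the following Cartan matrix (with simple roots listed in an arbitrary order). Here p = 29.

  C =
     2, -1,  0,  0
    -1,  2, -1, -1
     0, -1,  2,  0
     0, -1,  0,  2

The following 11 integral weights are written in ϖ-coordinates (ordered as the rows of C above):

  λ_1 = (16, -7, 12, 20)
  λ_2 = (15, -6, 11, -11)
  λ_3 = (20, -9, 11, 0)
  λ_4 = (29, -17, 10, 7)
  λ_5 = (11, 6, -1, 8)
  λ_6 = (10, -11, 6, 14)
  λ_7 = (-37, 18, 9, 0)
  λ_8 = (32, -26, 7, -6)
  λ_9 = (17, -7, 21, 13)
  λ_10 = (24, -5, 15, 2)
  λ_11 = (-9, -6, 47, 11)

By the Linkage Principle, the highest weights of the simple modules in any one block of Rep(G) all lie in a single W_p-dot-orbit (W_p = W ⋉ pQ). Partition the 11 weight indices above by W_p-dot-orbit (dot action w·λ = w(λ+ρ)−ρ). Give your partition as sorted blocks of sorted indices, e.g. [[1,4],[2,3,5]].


C ↔ D_4 under row/col permutation; |W(D_4)| = 192.

Folding the 11 weights λ_j+ρ into Ā_29 (reps in the given 4-coord order):

  λ_1+ρ ↦ (1, 7, 3, 5)
  λ_2+ρ ↦ (1, 7, 3, 5)
  λ_3+ρ ↦ (13, 1, 4, 7)
  λ_4+ρ ↦ (13, 1, 4, 7)
  λ_5+ρ ↦ (12, 1, 0, 9)
  λ_6+ρ ↦ (1, 7, 3, 5)
  λ_7+ρ ↦ (12, 1, 0, 9)
  λ_8+ρ ↦ (13, 1, 4, 7)
  λ_9+ρ ↦ (1, 7, 3, 5)
  λ_10+ρ ↦ (13, 1, 4, 7)
  λ_11+ρ ↦ (1, 7, 3, 5)

3 distinct reps among the 11 weights ⇒ 3 W_29-linkage classes:

[[1, 2, 6, 9, 11], [3, 4, 8, 10], [5, 7]]


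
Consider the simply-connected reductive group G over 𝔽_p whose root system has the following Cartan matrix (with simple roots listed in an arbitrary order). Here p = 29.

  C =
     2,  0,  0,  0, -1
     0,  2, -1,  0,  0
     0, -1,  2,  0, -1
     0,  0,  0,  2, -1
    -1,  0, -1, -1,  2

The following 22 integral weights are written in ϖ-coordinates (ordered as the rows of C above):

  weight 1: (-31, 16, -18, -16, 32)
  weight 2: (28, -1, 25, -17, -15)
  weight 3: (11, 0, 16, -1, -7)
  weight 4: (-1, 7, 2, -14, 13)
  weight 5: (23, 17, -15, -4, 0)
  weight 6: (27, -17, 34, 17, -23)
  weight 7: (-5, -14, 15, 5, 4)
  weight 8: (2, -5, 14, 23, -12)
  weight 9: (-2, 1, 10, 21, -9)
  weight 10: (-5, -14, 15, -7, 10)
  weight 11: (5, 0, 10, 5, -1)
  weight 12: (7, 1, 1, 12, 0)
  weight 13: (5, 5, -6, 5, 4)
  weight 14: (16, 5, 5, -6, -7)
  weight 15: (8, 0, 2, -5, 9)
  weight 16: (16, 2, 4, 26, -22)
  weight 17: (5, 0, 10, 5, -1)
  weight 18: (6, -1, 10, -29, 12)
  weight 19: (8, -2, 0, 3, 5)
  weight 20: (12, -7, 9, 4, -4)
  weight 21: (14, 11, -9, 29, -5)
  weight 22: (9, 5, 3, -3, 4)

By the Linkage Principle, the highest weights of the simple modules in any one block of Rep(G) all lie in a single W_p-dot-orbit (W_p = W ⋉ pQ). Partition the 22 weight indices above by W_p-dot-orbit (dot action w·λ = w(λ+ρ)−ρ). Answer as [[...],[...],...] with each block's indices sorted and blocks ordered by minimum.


D_5 Cartan matrix, 5 simple roots permuted; ρ=(1,1,1,1,1).

Alcove-folded reps (p=29, 22 weights, presented ϖ-order):

    1: (0, 8, 3, 13, 1)
    2: (0, 8, 3, 13, 1)
    3: (6, 1, 5, 6, 0)
    4: (0, 8, 3, 13, 1)
    5: (8, 2, 2, 13, 1)
    6: (4, 13, 1, 6, 1)
    7: (4, 13, 1, 6, 1)
    8: (8, 2, 2, 13, 1)
    9: (8, 2, 2, 13, 1)
    10: (4, 13, 1, 6, 1)
    11: (6, 1, 5, 6, 0)
    12: (8, 2, 2, 13, 1)
    13: (6, 1, 5, 6, 0)
    14: (6, 1, 5, 6, 0)
    15: (9, 1, 0, 4, 6)
    16: (4, 13, 1, 6, 1)
    17: (6, 1, 5, 6, 0)
    18: (8, 2, 2, 13, 1)
    19: (9, 1, 0, 4, 6)
    20: (10, 6, 1, 2, 3)
    21: (0, 8, 3, 13, 1)
    22: (10, 6, 1, 2, 3)

The 22 indices split into 6 linkage classes (same alcove rep ⇔ same W_29-dot-orbit):

[[1, 2, 4, 21], [3, 11, 13, 14, 17], [5, 8, 9, 12, 18], [6, 7, 10, 16], [15, 19], [20, 22]]


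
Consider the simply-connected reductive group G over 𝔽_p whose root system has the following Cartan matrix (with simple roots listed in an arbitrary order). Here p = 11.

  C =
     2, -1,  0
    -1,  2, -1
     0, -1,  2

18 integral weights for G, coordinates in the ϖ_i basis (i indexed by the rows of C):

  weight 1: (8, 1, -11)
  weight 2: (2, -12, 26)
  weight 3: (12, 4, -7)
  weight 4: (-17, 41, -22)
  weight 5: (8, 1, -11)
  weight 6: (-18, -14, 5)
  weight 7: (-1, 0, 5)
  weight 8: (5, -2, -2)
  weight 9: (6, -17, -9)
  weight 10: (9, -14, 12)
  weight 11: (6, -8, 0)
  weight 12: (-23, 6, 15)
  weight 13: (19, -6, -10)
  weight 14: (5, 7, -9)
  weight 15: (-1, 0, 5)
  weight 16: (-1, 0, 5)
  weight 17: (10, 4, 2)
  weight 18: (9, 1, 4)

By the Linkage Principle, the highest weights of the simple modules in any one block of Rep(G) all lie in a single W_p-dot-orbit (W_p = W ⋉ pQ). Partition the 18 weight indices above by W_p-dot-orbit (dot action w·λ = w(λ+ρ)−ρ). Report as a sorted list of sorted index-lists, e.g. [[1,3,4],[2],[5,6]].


Type A_3, rank 3, |W|=24; reorder rows/cols to standard.

Ā_11 reps of the 18 weights (A_3, coords as presented):

  [1] (1, 8, 2) · [2] (3, 0, 5) · [3] (4, 1, 1) · [4] (4, 1, 1) · [5] (1, 8, 2) · [6] (3, 2, 4) · [7] (0, 1, 6) · [8] (4, 1, 1) · [9] (3, 2, 4) · [10] (1, 8, 2) · [11] (0, 1, 6) · [12] (0, 1, 6) · [13] (3, 2, 4) · [14] (3, 0, 5) · [15] (0, 1, 6) · [16] (0, 1, 6) · [17] (3, 0, 5) · [18] (4, 1, 1)

5 distinct reps among the 18 weights ⇒ 5 W_11-linkage classes:

[[1, 5, 10], [2, 14, 17], [3, 4, 8, 18], [6, 9, 13], [7, 11, 12, 15, 16]]


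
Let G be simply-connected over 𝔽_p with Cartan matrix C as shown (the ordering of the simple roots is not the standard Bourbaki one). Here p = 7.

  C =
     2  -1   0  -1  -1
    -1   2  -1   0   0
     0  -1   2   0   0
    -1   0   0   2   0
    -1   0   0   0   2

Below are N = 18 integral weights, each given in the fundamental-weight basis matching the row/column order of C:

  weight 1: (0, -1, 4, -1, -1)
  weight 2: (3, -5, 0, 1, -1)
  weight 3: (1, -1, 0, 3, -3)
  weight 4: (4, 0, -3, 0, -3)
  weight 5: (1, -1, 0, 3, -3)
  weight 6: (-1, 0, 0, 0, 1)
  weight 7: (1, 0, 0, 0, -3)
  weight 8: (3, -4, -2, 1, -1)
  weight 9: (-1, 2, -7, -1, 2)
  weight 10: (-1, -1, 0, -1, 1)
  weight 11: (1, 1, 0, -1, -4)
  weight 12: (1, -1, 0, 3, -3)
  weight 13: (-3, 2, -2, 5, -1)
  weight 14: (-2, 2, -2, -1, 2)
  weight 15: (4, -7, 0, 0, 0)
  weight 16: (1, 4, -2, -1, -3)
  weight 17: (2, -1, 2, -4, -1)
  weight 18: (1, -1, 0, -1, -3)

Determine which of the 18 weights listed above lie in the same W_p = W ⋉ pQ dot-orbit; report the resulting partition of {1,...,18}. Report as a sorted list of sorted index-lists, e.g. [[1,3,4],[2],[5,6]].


Cartan matrix: type D_5 (|W|=1920); un-permuting the 5 rows.

λ_j+ρ reflected into Ā_7 (⟨·,θ^∨⟩≤7); 5-tuples as given:

  1: (1, 0, 5, 0, 0)
  2: (0, 1, 3, 2, 0)
  3: (0, 0, 1, 4, 2)
  4: (0, 1, 1, 1, 2)
  5: (0, 0, 1, 4, 2)
  6: (0, 1, 1, 1, 2)
  7: (0, 1, 1, 1, 2)
  8: (0, 1, 3, 2, 0)
  9: (0, 0, 3, 3, 0)
  10: (0, 0, 1, 0, 2)
  11: (0, 1, 1, 1, 2)
  12: (0, 0, 1, 4, 2)
  13: (0, 0, 1, 4, 2)
  14: (0, 1, 1, 1, 2)
  15: (1, 0, 5, 0, 0)
  16: (0, 0, 1, 0, 2)
  17: (0, 0, 3, 3, 0)
  18: (0, 0, 1, 0, 2)

6 distinct reps among the 18 weights ⇒ 6 W_7-linkage classes:

[[1, 15], [2, 8], [3, 5, 12, 13], [4, 6, 7, 11, 14], [9, 17], [10, 16, 18]]


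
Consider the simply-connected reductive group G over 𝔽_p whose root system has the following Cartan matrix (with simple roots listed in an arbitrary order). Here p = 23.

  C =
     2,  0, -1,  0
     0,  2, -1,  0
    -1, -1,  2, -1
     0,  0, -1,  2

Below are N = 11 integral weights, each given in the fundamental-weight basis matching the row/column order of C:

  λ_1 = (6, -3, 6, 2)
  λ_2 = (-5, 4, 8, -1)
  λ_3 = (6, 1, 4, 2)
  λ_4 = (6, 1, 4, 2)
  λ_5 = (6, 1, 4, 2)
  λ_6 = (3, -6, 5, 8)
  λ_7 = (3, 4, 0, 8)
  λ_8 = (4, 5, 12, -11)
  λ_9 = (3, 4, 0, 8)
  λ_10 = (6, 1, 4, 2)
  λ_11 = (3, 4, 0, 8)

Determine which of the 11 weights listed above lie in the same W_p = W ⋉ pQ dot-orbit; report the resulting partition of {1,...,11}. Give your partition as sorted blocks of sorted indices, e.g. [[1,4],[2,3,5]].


Type D_4, rank 4, |W|=192; reorder rows/cols to standard.

Alcove-folded reps (p=23, 11 weights, presented ϖ-order):

  λ_1 → (7, 2, 5, 3);  λ_2 → (4, 5, 5, 0);  λ_3 → (7, 2, 5, 3);  λ_4 → (7, 2, 5, 3);  λ_5 → (7, 2, 5, 3);  λ_6 → (4, 5, 1, 9);  λ_7 → (4, 5, 1, 9);  λ_8 → (4, 5, 1, 9);  λ_9 → (4, 5, 1, 9);  λ_10 → (7, 2, 5, 3);  λ_11 → (4, 5, 1, 9)

3 distinct reps among the 11 weights ⇒ 3 W_23-linkage classes:

[[1, 3, 4, 5, 10], [2], [6, 7, 8, 9, 11]]


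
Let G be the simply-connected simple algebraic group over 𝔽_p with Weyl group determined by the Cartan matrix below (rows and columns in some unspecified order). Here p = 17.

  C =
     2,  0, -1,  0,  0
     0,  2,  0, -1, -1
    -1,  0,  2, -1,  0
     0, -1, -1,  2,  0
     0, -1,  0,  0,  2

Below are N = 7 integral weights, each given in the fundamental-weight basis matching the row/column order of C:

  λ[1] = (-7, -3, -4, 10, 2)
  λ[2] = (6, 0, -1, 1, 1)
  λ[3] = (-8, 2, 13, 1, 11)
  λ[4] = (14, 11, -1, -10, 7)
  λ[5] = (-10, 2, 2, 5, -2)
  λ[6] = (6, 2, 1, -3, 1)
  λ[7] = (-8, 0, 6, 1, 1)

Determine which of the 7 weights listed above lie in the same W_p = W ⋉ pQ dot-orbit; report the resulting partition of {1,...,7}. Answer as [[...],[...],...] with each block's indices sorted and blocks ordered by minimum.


Type A_5, rank 5, |W|=720; reorder rows/cols to standard.

Ā_17 reps of the 7 weights (A_5, coords as presented):

  λ_1 → (3, 2, 6, 0, 1) · λ_2 → (7, 1, 0, 2, 2) · λ_3 → (7, 1, 0, 2, 2) · λ_4 → (3, 2, 6, 0, 1) · λ_5 → (3, 2, 6, 0, 1) · λ_6 → (7, 1, 0, 2, 2) · λ_7 → (7, 1, 0, 2, 2)

The 7 indices split into 2 linkage classes (same alcove rep ⇔ same W_17-dot-orbit):

[[1, 4, 5], [2, 3, 6, 7]]


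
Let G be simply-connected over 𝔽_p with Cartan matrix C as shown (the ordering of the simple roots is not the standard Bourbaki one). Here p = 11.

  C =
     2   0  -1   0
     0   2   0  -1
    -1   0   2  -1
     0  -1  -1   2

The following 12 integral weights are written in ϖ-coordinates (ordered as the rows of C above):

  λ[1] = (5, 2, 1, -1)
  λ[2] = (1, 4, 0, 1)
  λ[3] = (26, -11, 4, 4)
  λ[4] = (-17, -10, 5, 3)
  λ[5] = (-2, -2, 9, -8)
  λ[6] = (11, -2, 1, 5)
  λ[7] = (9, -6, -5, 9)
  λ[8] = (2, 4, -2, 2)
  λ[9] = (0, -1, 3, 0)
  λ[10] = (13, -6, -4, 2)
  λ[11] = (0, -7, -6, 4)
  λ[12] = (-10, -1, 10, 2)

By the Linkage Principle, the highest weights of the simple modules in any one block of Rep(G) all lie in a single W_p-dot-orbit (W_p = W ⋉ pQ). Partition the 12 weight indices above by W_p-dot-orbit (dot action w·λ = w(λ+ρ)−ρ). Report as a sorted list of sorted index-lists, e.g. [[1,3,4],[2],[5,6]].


A_4 Cartan matrix, 4 simple roots permuted; ρ=(1,1,1,1).

Ā_11 reps of the 12 weights (A_4, coords as presented):

    1: (6, 3, 2, 0)
    2: (2, 5, 1, 2)
    3: (1, 0, 4, 1)
    4: (4, 1, 1, 4)
    5: (1, 7, 1, 1)
    6: (2, 5, 1, 2)
    7: (1, 0, 4, 1)
    8: (2, 5, 1, 2)
    9: (1, 0, 4, 1)
    10: (6, 3, 2, 0)
    11: (1, 0, 4, 1)
    12: (6, 3, 2, 0)

Linkage partition of the 12 weights (5 classes, p=11):

[[1, 10, 12], [2, 6, 8], [3, 7, 9, 11], [4], [5]]


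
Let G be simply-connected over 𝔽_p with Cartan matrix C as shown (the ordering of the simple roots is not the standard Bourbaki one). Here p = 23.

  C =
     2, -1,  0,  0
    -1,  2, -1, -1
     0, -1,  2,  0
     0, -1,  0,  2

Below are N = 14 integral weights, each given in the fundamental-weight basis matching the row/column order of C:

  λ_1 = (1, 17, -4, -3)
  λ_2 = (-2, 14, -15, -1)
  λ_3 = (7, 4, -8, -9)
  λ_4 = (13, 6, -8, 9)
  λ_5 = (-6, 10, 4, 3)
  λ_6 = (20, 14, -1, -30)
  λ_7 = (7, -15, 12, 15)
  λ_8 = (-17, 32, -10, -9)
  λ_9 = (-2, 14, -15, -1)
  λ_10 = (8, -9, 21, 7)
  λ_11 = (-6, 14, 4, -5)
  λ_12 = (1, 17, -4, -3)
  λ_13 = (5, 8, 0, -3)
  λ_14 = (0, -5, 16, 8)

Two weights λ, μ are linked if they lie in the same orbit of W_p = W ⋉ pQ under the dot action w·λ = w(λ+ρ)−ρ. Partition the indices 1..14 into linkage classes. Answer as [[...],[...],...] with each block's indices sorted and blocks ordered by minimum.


Root system D_4: the 4×4 matrix C matches after relabeling.

Ā_23 reps of the 14 weights (D_4, coords as presented):

    λ_1+ρ ↦ (2, 3, 3, 2)
    λ_2+ρ ↦ (1, 0, 14, 0)
    λ_3+ρ ↦ (2, 3, 3, 2)
    λ_4+ρ ↦ (6, 7, 1, 2)
    λ_5+ρ ↦ (5, 3, 5, 4)
    λ_6+ρ ↦ (6, 7, 1, 2)
    λ_7+ρ ↦ (6, 7, 1, 2)
    λ_8+ρ ↦ (6, 7, 1, 2)
    λ_9+ρ ↦ (1, 0, 14, 0)
    λ_10+ρ ↦ (1, 0, 14, 0)
    λ_11+ρ ↦ (5, 3, 5, 4)
    λ_12+ρ ↦ (2, 3, 3, 2)
    λ_13+ρ ↦ (6, 7, 1, 2)
    λ_14+ρ ↦ (3, 1, 13, 5)

Partition of {1..14} into 5 W_23-dot-orbits:

[[1, 3, 12], [2, 9, 10], [4, 6, 7, 8, 13], [5, 11], [14]]


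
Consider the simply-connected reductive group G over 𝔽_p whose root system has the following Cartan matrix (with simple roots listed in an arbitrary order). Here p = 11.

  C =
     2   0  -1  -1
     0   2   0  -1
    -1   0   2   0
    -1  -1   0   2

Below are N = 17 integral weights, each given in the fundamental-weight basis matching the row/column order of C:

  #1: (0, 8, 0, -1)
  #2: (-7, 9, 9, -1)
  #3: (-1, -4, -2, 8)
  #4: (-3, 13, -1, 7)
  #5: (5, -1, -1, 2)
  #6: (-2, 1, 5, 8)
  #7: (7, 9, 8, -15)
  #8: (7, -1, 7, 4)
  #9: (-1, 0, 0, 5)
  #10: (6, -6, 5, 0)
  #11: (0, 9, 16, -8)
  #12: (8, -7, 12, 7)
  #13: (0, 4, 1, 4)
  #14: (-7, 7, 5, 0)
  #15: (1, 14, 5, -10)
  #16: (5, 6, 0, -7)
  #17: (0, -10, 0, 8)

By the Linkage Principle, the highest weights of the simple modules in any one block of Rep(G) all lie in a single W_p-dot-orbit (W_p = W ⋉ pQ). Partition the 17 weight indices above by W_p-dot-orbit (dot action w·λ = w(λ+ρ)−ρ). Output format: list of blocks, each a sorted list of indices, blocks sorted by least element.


Dynkin diagram of C (from the 6 off-diagonal −1 entries): A_4.

Ā_11 reps of the 17 weights (A_4, coords as presented):

  1: (1, 9, 1, 0);  2: (0, 1, 1, 6);  3: (1, 3, 0, 5);  4: (6, 0, 0, 3);  5: (6, 0, 0, 3);  6: (1, 3, 0, 5);  7: (3, 2, 3, 2);  8: (1, 3, 0, 5);  9: (0, 1, 1, 6);  10: (3, 2, 3, 2);  11: (0, 1, 1, 6);  12: (6, 0, 0, 3);  13: (1, 3, 0, 5);  14: (1, 3, 0, 5);  15: (3, 2, 3, 2);  16: (0, 1, 1, 6);  17: (1, 9, 1, 0)

The 17 indices split into 5 linkage classes (same alcove rep ⇔ same W_11-dot-orbit):

[[1, 17], [2, 9, 11, 16], [3, 6, 8, 13, 14], [4, 5, 12], [7, 10, 15]]


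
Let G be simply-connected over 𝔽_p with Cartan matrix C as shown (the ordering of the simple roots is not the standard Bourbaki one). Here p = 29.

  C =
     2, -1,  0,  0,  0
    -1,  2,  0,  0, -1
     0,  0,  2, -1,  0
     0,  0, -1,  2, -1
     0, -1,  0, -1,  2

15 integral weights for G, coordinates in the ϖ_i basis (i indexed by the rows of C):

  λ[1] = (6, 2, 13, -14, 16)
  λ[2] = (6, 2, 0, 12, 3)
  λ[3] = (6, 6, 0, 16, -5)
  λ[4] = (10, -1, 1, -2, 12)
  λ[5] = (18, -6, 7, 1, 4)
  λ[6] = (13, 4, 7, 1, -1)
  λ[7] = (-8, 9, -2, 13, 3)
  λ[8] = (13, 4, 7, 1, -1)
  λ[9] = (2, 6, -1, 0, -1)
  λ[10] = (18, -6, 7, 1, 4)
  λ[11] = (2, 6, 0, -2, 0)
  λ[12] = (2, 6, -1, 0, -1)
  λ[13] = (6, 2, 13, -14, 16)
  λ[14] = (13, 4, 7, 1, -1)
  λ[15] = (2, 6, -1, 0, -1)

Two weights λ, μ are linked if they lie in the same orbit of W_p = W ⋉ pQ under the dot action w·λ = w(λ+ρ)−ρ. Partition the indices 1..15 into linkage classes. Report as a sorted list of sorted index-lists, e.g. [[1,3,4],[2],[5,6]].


C ↔ A_5 under row/col permutation; |W(A_5)| = 720.

Each λ_j+ρ reduced to Ā_29; 5-tuples below use C's row order:

    λ_1+ρ ↦ (7, 3, 1, 13, 4)
    λ_2+ρ ↦ (7, 3, 1, 13, 4)
    λ_3+ρ ↦ (7, 3, 1, 13, 4)
    λ_4+ρ ↦ (11, 0, 1, 1, 12)
    λ_5+ρ ↦ (14, 5, 8, 2, 0)
    λ_6+ρ ↦ (14, 5, 8, 2, 0)
    λ_7+ρ ↦ (7, 3, 1, 13, 4)
    λ_8+ρ ↦ (14, 5, 8, 2, 0)
    λ_9+ρ ↦ (3, 7, 0, 1, 0)
    λ_10+ρ ↦ (14, 5, 8, 2, 0)
    λ_11+ρ ↦ (3, 7, 0, 1, 0)
    λ_12+ρ ↦ (3, 7, 0, 1, 0)
    λ_13+ρ ↦ (7, 3, 1, 13, 4)
    λ_14+ρ ↦ (14, 5, 8, 2, 0)
    λ_15+ρ ↦ (3, 7, 0, 1, 0)

4 distinct reps among the 15 weights ⇒ 4 W_29-linkage classes:

[[1, 2, 3, 7, 13], [4], [5, 6, 8, 10, 14], [9, 11, 12, 15]]


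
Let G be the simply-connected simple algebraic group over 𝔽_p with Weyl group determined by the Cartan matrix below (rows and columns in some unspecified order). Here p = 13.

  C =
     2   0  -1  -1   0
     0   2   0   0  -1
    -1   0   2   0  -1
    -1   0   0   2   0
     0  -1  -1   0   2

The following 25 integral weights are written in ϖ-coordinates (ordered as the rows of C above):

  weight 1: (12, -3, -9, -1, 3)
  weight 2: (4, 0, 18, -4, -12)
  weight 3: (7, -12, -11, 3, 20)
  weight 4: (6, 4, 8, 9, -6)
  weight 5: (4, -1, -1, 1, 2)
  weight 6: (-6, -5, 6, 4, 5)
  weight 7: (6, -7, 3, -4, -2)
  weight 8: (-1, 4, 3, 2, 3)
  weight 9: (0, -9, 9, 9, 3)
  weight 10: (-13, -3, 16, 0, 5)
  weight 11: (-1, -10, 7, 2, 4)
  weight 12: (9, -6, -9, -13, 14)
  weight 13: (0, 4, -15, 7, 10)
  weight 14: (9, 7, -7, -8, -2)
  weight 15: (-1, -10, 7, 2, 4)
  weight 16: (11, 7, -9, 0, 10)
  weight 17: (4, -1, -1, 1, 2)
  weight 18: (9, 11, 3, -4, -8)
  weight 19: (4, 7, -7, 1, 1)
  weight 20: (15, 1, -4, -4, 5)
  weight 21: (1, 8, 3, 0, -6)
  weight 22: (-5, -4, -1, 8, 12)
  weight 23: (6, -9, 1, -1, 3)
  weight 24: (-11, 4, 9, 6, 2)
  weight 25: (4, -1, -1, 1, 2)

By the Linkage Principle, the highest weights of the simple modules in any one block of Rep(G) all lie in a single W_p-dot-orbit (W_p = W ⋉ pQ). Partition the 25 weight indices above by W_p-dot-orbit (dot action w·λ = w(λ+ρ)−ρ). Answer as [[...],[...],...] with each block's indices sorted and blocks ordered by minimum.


Root system A_5: the 5×5 matrix C matches after relabeling.

Ā_13 reps of the 25 weights (A_5, coords as presented):

  λ_1+ρ ↦ (5, 4, 2, 0, 2);  λ_2+ρ ↦ (6, 1, 2, 2, 0);  λ_3+ρ ↦ (6, 1, 2, 2, 0);  λ_4+ρ ↦ (0, 2, 4, 0, 4);  λ_5+ρ ↦ (5, 0, 0, 2, 3);  λ_6+ρ ↦ (5, 4, 2, 0, 2);  λ_7+ρ ↦ (1, 1, 3, 3, 3);  λ_8+ρ ↦ (0, 2, 4, 0, 4);  λ_9+ρ ↦ (1, 4, 1, 1, 4);  λ_10+ρ ↦ (1, 4, 1, 1, 4);  λ_11+ρ ↦ (0, 2, 4, 0, 4);  λ_12+ρ ↦ (6, 1, 2, 2, 0);  λ_13+ρ ↦ (6, 1, 2, 2, 0);  λ_14+ρ ↦ (1, 1, 3, 3, 3);  λ_15+ρ ↦ (0, 2, 4, 0, 4);  λ_16+ρ ↦ (6, 1, 2, 2, 0);  λ_17+ρ ↦ (5, 0, 0, 2, 3);  λ_18+ρ ↦ (1, 1, 3, 3, 3);  λ_19+ρ ↦ (1, 4, 1, 1, 4);  λ_20+ρ ↦ (5, 0, 0, 2, 3);  λ_21+ρ ↦ (1, 4, 1, 1, 4);  λ_22+ρ ↦ (0, 2, 4, 0, 4);  λ_23+ρ ↦ (5, 4, 2, 0, 2);  λ_24+ρ ↦ (5, 0, 0, 2, 3);  λ_25+ρ ↦ (5, 0, 0, 2, 3)

Partition of {1..25} into 6 W_13-dot-orbits:

[[1, 6, 23], [2, 3, 12, 13, 16], [4, 8, 11, 15, 22], [5, 17, 20, 24, 25], [7, 14, 18], [9, 10, 19, 21]]


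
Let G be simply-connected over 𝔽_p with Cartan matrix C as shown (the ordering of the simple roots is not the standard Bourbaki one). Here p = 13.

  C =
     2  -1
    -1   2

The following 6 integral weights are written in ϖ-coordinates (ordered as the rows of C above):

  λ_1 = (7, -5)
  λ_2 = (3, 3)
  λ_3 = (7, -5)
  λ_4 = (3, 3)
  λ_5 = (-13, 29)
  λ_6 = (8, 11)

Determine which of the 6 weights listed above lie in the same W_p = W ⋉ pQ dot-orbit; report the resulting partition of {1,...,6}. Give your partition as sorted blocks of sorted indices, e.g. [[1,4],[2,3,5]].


Root system A_2: the 2×2 matrix C matches after relabeling.

Ā_13 reps of the 6 weights (A_2, coords as presented):

  λ_1 → (4, 4)
  λ_2 → (4, 4)
  λ_3 → (4, 4)
  λ_4 → (4, 4)
  λ_5 → (1, 4)
  λ_6 → (1, 4)

Grouping the 6 weights by Ā_13-representative: 2 linkage classes.

[[1, 2, 3, 4], [5, 6]]


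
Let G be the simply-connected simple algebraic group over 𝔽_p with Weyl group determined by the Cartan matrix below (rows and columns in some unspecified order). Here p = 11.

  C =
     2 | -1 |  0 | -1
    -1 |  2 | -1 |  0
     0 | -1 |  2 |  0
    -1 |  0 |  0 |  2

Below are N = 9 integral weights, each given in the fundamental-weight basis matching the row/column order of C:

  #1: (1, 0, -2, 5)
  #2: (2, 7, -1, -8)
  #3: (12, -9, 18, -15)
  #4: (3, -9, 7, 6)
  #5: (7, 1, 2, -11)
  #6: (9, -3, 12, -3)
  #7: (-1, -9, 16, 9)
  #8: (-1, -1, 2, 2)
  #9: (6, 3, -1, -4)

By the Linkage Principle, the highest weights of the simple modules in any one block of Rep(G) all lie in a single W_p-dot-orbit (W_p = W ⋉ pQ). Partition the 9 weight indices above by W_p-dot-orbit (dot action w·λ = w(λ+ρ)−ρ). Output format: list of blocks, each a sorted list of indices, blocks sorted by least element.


Root system A_4: the 4×4 matrix C matches after relabeling.

Folding the 9 weights λ_j+ρ into Ā_11 (reps in the given 4-coord order):

    λ_1+ρ ↦ (2, 0, 1, 6)
    λ_2+ρ ↦ (4, 4, 0, 3)
    λ_3+ρ ↦ (2, 0, 1, 6)
    λ_4+ρ ↦ (4, 4, 0, 3)
    λ_5+ρ ↦ (2, 0, 1, 6)
    λ_6+ρ ↦ (2, 0, 1, 6)
    λ_7+ρ ↦ (2, 0, 1, 6)
    λ_8+ρ ↦ (0, 0, 3, 3)
    λ_9+ρ ↦ (4, 4, 0, 3)

Linkage partition of the 9 weights (3 classes, p=11):

[[1, 3, 5, 6, 7], [2, 4, 9], [8]]
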